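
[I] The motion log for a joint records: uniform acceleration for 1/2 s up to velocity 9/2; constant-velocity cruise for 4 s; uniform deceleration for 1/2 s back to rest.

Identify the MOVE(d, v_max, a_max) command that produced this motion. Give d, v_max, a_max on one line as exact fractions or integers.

a_max = (9/2)/(1/2) = 9
d_a = ½·9/2·1/2 = 9/8; d_c = 9/2·4 = 18
d = 2·9/8 + 18 = 81/4
t_c = 4 > 0 so v_max = 9/2

d=81/4 v_max=9/2 a_max=9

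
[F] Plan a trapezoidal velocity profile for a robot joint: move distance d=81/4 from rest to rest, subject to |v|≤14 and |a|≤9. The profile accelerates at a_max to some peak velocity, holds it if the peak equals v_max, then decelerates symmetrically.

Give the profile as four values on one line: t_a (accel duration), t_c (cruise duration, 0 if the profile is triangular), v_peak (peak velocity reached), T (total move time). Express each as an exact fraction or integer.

t_a=3/2 t_c=0 v_peak=27/2 T=3

vₘ²/aₘ = 14²/9 = 196/9
81/4 < 196/9 so t_c = 0
v_peak = √(81/4·9) = √(729/4) = 27/2
t_a = (27/2)/9 = 3/2; t_c = 0
T = 2·3/2 = 3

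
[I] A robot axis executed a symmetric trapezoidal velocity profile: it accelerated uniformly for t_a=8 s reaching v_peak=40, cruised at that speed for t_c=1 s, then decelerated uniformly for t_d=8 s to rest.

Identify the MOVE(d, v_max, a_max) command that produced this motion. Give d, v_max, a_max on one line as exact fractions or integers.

a_max = 40/8 = 5
d_a = ½·40·8 = 160; d_c = 40·1 = 40
d = 2·160 + 40 = 360
t_c = 1 > 0 ⇒ limit active, v_max = 40

d=360 v_max=40 a_max=5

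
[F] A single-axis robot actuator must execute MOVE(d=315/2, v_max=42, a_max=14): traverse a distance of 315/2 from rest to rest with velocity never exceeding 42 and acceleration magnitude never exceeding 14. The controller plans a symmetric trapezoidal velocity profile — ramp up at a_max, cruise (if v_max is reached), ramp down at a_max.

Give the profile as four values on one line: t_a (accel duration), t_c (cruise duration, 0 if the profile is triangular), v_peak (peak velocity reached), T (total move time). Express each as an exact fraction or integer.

t_a=3 t_c=3/4 v_peak=42 T=27/4

v_max²/a_max = 42²/14 = 126
315/2 ≥ 126 → trapezoidal
t_a = 42/14 = 3; v_peak = 42
d_cruise = 315/2 − 126 = 63/2; t_c = (63/2)/42 = 3/4
T = 2·3 + 3/4 = 27/4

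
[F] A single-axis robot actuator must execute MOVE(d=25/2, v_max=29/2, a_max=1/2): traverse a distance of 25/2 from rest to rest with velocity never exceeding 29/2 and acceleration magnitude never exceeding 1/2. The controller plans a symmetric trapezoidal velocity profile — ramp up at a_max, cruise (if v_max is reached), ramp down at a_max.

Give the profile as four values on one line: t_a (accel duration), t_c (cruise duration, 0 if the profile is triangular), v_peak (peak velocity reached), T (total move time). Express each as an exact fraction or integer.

vₘ²/aₘ = (29/2)²/(1/2) = 841/2
25/2 < 841/2 → triangular
v_peak = √(25/2·1/2) = √(25/4) = 5/2
t_a = (5/2)/(1/2) = 5; t_c = 0
T = 2·5 = 10

t_a=5 t_c=0 v_peak=5/2 T=10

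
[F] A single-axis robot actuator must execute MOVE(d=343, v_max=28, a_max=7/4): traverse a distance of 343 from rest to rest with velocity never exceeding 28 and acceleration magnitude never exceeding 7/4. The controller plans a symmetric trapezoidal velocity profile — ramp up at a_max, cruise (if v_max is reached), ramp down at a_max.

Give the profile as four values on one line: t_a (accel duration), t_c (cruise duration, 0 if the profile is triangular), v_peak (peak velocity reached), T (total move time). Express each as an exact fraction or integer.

t_a=14 t_c=0 v_peak=49/2 T=28

(v_max)²/a_max = 28²/(7/4) = 448
343 < 448 ⇒ no cruise
v_peak = √(343·7/4) = √(2401/4) = 49/2
t_a = (49/2)/(7/4) = 14; t_c = 0
T = 2·14 = 28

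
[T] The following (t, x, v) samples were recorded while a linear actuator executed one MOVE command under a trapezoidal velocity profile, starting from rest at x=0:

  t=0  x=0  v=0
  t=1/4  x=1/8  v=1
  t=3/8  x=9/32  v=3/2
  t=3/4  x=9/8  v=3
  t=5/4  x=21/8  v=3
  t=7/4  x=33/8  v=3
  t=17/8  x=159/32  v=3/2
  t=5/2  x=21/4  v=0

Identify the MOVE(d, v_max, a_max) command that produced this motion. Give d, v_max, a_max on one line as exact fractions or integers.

d=21/4 v_max=3 a_max=4

final state: t=5/2, x=21/4, v=0 → d = 21/4
a_max = (1−0)/(1/4−0) = 4
max v = 3 over t∈[3/4,7/4] → v_max = 3
check: 3·(3/4+1) = 21/4 ✓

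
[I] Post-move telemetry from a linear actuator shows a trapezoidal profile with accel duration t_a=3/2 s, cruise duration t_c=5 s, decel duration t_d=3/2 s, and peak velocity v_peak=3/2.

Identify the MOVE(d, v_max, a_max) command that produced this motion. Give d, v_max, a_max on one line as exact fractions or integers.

d=39/4 v_max=3/2 a_max=1

a_max = (3/2)/(3/2) = 1
d_a = ½·3/2·3/2 = 9/8; d_c = 3/2·5 = 15/2
d = 2·9/8 + 15/2 = 39/4
t_c = 5 > 0 → v_max = v_peak = 3/2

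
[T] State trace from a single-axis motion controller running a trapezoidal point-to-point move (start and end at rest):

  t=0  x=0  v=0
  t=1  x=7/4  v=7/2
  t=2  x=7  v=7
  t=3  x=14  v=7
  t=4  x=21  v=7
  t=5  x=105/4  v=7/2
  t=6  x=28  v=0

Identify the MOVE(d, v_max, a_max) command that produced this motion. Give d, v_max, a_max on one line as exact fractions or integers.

d=28 v_max=7 a_max=7/2

final state: t=6, x=28, v=0 → d = 28
a_max = (7/2−0)/(1−0) = 7/2
max v = 7 over t∈[2,4] → v_max = 7
check: 7·(2+2) = 28 ✓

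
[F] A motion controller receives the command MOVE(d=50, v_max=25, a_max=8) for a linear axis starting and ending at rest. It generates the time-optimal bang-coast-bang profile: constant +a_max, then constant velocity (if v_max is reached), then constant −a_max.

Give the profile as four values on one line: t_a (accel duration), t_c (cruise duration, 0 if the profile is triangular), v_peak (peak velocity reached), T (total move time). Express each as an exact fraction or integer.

v_max²/a_max = 25²/8 = 625/8
50 < 625/8 ⇒ no cruise
v_peak = √(50·8) = √400 = 20
t_a = 20/8 = 5/2; t_c = 0
T = 2·5/2 = 5

t_a=5/2 t_c=0 v_peak=20 T=5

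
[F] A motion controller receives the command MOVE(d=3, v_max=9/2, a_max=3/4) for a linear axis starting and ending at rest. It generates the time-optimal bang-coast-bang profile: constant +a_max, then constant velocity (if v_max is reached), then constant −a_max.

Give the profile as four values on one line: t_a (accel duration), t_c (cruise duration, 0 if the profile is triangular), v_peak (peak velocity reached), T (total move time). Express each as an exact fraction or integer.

v_max²/a_max = (9/2)²/(3/4) = 27
3 < 27 so t_c = 0
v_peak = √(3·3/4) = √(9/4) = 3/2
t_a = (3/2)/(3/4) = 2; t_c = 0
T = 2·2 = 4

t_a=2 t_c=0 v_peak=3/2 T=4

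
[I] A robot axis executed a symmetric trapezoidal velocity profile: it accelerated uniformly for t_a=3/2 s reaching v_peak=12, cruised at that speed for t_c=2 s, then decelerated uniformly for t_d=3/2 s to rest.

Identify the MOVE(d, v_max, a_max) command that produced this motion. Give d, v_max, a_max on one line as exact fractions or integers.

a_max = 12/(3/2) = 8
d_a = ½·12·3/2 = 9; d_c = 12·2 = 24
d = 2·9 + 24 = 42
t_c = 2 > 0 so v_max = 12

d=42 v_max=12 a_max=8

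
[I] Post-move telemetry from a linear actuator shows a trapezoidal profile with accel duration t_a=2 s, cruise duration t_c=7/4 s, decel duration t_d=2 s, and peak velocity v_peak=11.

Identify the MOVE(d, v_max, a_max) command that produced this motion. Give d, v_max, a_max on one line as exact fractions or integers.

a_max = 11/2
d_a = ½·11·2 = 11; d_c = 11·7/4 = 77/4
d = 2·11 + 77/4 = 165/4
t_c = 7/4 > 0 → v_max = v_peak = 11

d=165/4 v_max=11 a_max=11/2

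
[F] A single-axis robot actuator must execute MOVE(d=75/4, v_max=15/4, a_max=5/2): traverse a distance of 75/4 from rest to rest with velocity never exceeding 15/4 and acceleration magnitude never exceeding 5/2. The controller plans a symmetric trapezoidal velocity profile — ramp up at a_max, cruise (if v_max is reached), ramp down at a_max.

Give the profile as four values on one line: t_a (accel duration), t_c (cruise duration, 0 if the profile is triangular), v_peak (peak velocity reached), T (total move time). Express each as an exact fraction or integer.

v_max²/a_max = (15/4)²/(5/2) = 45/8
75/4 ≥ 45/8 → trapezoidal
t_a = (15/4)/(5/2) = 3/2; v_peak = 15/4
d_cruise = 75/4 − 45/8 = 105/8; t_c = (105/8)/(15/4) = 7/2
T = 2·3/2 + 7/2 = 13/2

t_a=3/2 t_c=7/2 v_peak=15/4 T=13/2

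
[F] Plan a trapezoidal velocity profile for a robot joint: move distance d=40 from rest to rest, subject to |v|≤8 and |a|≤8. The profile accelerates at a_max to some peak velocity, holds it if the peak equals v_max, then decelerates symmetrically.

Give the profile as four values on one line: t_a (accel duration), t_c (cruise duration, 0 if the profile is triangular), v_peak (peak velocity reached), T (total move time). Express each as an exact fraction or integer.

(v_max)²/a_max = 8²/8 = 8
40 ≥ 8 → trapezoidal
t_a = 8/8 = 1; v_peak = 8
d_cruise = 40 − 8 = 32; t_c = 32/8 = 4
T = 2·1 + 4 = 6

t_a=1 t_c=4 v_peak=8 T=6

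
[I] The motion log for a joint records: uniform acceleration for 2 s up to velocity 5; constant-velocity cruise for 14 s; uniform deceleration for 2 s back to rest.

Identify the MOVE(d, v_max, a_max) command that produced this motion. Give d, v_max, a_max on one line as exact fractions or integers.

d=80 v_max=5 a_max=5/2

a_max = 5/2
d_a = ½·5·2 = 5; d_c = 5·14 = 70
d = 2·5 + 70 = 80
t_c = 14 > 0 so v_max = 5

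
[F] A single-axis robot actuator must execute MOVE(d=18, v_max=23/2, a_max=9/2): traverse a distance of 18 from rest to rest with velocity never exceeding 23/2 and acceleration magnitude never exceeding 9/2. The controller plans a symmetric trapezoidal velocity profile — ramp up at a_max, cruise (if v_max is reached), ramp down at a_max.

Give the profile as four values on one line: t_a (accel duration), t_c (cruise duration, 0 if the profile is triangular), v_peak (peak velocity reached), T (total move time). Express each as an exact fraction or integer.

t_a=2 t_c=0 v_peak=9 T=4

(v_max)²/a_max = (23/2)²/(9/2) = 529/18
18 < 529/18 ⇒ no cruise
v_peak = √(18·9/2) = √81 = 9
t_a = 9/(9/2) = 2; t_c = 0
T = 2·2 = 4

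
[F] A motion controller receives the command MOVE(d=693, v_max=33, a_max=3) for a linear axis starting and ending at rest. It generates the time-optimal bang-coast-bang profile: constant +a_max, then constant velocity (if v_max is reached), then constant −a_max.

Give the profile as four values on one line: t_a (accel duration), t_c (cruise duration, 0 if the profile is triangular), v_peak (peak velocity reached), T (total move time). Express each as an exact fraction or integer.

vₘ²/aₘ = 33²/3 = 363
693 ≥ 363 → trapezoidal
t_a = 33/3 = 11; v_peak = 33
d_cruise = 693 − 363 = 330; t_c = 330/33 = 10
T = 2·11 + 10 = 32

t_a=11 t_c=10 v_peak=33 T=32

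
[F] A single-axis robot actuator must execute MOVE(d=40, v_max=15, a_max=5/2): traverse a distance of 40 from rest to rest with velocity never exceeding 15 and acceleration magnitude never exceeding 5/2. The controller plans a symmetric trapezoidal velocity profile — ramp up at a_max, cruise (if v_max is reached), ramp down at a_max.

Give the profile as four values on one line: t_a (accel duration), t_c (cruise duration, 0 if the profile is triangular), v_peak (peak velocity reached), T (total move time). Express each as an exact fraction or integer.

t_a=4 t_c=0 v_peak=10 T=8

v_max²/a_max = 15²/(5/2) = 90
40 < 90 ⇒ no cruise
v_peak = √(40·5/2) = √100 = 10
t_a = 10/(5/2) = 4; t_c = 0
T = 2·4 = 8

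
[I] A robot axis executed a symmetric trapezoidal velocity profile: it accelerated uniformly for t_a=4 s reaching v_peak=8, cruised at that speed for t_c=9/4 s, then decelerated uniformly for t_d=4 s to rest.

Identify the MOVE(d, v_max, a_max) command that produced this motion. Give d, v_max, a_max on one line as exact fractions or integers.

a_max = 8/4 = 2
d_a = ½·8·4 = 16; d_c = 8·9/4 = 18
d = 2·16 + 18 = 50
t_c = 9/4 > 0 ⇒ limit active, v_max = 8

d=50 v_max=8 a_max=2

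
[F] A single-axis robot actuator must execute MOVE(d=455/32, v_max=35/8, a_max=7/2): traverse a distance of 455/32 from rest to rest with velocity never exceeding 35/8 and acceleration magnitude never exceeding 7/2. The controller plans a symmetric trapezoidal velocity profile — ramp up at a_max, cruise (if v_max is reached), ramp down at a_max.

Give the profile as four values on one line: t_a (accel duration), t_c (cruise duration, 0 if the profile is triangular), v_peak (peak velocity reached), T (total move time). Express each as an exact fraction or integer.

v_max²/a_max = (35/8)²/(7/2) = 175/32
455/32 ≥ 175/32 so v_max reached
t_a = (35/8)/(7/2) = 5/4; v_peak = 35/8
d_cruise = 455/32 − 175/32 = 35/4; t_c = (35/4)/(35/8) = 2
T = 2·5/4 + 2 = 9/2

t_a=5/4 t_c=2 v_peak=35/8 T=9/2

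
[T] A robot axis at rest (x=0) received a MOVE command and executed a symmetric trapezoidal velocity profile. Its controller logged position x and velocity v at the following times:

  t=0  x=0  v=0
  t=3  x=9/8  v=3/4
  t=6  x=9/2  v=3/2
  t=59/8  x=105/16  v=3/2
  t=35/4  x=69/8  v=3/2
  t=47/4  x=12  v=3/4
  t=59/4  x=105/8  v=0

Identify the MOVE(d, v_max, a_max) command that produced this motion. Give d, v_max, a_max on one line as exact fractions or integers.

final state: t=59/4, x=105/8, v=0 → d = 105/8
a_max = (3/4−0)/(3−0) = 1/4
max v = 3/2 over t∈[6,35/4] → v_max = 3/2
check: 3/2·(6+11/4) = 105/8 ✓

d=105/8 v_max=3/2 a_max=1/4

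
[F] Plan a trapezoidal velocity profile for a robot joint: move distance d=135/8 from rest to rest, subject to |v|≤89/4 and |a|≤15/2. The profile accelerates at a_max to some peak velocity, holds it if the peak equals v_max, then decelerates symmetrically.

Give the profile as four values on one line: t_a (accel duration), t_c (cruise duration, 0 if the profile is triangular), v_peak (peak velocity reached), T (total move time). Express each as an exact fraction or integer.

t_a=3/2 t_c=0 v_peak=45/4 T=3

vₘ²/aₘ = (89/4)²/(15/2) = 7921/120
135/8 < 7921/120 → triangular
v_peak = √(135/8·15/2) = √(2025/16) = 45/4
t_a = (45/4)/(15/2) = 3/2; t_c = 0
T = 2·3/2 = 3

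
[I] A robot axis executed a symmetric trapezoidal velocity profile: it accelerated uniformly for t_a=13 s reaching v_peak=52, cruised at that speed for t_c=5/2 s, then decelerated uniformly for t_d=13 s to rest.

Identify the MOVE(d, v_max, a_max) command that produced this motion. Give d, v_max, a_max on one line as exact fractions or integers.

a_max = 52/13 = 4
d_a = ½·52·13 = 338; d_c = 52·5/2 = 130
d = 2·338 + 130 = 806
t_c = 5/2 > 0 → v_max = v_peak = 52

d=806 v_max=52 a_max=4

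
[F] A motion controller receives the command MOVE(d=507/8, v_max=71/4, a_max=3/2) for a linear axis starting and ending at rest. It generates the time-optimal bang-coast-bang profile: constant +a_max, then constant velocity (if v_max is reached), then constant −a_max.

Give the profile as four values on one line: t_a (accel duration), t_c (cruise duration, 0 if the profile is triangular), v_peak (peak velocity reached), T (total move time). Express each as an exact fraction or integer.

t_a=13/2 t_c=0 v_peak=39/4 T=13

(v_max)²/a_max = (71/4)²/(3/2) = 5041/24
507/8 < 5041/24 so t_c = 0
v_peak = √(507/8·3/2) = √(1521/16) = 39/4
t_a = (39/4)/(3/2) = 13/2; t_c = 0
T = 2·13/2 = 13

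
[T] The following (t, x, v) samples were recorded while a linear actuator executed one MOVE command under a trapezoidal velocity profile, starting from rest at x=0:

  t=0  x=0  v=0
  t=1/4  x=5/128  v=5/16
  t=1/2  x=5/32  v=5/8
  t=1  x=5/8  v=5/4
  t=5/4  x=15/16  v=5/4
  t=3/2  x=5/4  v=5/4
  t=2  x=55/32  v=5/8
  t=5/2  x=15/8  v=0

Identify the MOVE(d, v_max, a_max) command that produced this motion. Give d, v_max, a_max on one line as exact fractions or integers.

final state: t=5/2, x=15/8, v=0 → d = 15/8
a_max = (5/16−0)/(1/4−0) = 5/4
max v = 5/4 over t∈[1,3/2] → v_max = 5/4
check: 5/4·(1+1/2) = 15/8 ✓

d=15/8 v_max=5/4 a_max=5/4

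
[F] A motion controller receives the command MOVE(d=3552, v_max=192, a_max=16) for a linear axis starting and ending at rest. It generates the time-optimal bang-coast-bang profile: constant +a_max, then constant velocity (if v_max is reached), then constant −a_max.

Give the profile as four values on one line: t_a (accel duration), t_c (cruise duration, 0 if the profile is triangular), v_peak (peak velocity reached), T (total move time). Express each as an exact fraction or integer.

(v_max)²/a_max = 192²/16 = 2304
3552 ≥ 2304 ⇒ cruise phase
t_a = 192/16 = 12; v_peak = 192
d_cruise = 3552 − 2304 = 1248; t_c = 1248/192 = 13/2
T = 2·12 + 13/2 = 61/2

t_a=12 t_c=13/2 v_peak=192 T=61/2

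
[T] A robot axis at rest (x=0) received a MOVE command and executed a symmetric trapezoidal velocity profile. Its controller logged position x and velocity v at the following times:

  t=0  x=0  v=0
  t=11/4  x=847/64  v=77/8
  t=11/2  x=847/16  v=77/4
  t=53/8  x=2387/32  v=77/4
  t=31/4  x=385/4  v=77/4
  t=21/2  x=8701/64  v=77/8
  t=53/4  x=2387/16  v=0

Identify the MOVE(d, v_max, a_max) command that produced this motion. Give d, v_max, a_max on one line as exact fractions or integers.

final state: t=53/4, x=2387/16, v=0 → d = 2387/16
a_max = (77/8−0)/(11/4−0) = 7/2
max v = 77/4 over t∈[11/2,31/4] → v_max = 77/4
check: 77/4·(11/2+9/4) = 2387/16 ✓

d=2387/16 v_max=77/4 a_max=7/2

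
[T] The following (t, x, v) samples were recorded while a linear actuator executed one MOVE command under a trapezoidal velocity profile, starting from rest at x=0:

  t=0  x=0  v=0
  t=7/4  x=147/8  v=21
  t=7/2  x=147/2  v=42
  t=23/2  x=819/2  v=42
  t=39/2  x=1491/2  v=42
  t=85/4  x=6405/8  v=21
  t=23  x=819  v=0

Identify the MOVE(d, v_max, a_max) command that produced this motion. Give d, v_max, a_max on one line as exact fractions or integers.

d=819 v_max=42 a_max=12

final state: t=23, x=819, v=0 → d = 819
a_max = (21−0)/(7/4−0) = 12
max v = 42 over t∈[7/2,39/2] → v_max = 42
check: 42·(7/2+16) = 819 ✓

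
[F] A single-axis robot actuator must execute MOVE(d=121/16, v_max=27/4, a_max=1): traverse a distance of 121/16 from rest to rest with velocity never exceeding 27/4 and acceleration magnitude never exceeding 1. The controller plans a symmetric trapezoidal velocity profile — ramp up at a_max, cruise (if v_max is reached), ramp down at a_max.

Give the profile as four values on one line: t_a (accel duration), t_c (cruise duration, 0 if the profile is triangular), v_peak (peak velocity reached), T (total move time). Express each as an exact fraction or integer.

t_a=11/4 t_c=0 v_peak=11/4 T=11/2

v_max²/a_max = (27/4)²/1 = 729/16
121/16 < 729/16 ⇒ no cruise
v_peak = √(121/16·1) = √(121/16) = 11/4
t_a = (11/4)/1 = 11/4; t_c = 0
T = 2·11/4 = 11/2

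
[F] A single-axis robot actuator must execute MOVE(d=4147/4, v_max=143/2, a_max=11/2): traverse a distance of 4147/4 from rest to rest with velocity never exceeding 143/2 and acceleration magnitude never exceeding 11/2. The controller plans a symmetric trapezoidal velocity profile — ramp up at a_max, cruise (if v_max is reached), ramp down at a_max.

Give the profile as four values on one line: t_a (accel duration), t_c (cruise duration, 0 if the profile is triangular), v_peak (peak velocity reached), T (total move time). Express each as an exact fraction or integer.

(v_max)²/a_max = (143/2)²/(11/2) = 1859/2
4147/4 ≥ 1859/2 so v_max reached
t_a = (143/2)/(11/2) = 13; v_peak = 143/2
d_cruise = 4147/4 − 1859/2 = 429/4; t_c = (429/4)/(143/2) = 3/2
T = 2·13 + 3/2 = 55/2

t_a=13 t_c=3/2 v_peak=143/2 T=55/2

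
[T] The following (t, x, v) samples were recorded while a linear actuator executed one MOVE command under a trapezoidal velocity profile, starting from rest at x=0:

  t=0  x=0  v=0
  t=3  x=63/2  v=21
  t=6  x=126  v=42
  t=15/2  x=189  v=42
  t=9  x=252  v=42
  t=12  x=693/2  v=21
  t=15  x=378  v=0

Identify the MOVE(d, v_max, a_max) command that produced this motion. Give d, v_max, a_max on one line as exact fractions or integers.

final state: t=15, x=378, v=0 → d = 378
a_max = (21−0)/(3−0) = 7
max v = 42 over t∈[6,9] → v_max = 42
check: 42·(6+3) = 378 ✓

d=378 v_max=42 a_max=7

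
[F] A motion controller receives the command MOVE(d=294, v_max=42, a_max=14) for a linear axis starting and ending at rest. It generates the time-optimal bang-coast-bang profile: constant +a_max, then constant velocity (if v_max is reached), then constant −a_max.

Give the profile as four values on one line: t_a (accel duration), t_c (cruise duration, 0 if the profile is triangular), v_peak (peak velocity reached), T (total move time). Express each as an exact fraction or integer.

v_max²/a_max = 42²/14 = 126
294 ≥ 126 ⇒ cruise phase
t_a = 42/14 = 3; v_peak = 42
d_cruise = 294 − 126 = 168; t_c = 168/42 = 4
T = 2·3 + 4 = 10

t_a=3 t_c=4 v_peak=42 T=10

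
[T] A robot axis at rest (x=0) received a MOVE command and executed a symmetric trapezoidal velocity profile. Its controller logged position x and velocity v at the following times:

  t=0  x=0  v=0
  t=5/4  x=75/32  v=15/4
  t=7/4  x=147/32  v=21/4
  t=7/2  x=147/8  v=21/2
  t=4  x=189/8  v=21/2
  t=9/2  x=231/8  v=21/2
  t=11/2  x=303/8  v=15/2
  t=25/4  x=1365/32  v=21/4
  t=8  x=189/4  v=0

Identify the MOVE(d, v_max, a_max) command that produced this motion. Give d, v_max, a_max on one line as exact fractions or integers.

d=189/4 v_max=21/2 a_max=3

final state: t=8, x=189/4, v=0 → d = 189/4
a_max = (15/4−0)/(5/4−0) = 3
max v = 21/2 over t∈[7/2,9/2] → v_max = 21/2
check: 21/2·(7/2+1) = 189/4 ✓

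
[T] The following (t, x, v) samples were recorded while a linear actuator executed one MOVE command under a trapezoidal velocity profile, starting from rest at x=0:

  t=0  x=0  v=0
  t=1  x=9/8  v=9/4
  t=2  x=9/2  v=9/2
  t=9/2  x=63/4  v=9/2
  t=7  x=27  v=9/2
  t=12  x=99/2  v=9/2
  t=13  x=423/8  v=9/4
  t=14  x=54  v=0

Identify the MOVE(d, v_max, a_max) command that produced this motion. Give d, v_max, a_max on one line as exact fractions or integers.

final state: t=14, x=54, v=0 → d = 54
a_max = (9/4−0)/(1−0) = 9/4
max v = 9/2 over t∈[2,12] → v_max = 9/2
check: 9/2·(2+10) = 54 ✓

d=54 v_max=9/2 a_max=9/4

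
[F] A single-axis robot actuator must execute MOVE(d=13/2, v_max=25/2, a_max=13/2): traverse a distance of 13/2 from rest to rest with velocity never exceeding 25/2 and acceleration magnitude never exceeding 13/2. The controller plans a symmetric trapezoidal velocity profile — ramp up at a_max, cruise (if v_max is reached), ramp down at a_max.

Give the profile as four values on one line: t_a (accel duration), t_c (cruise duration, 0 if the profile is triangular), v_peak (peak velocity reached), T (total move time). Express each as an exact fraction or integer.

(v_max)²/a_max = (25/2)²/(13/2) = 625/26
13/2 < 625/26 so t_c = 0
v_peak = √(13/2·13/2) = √(169/4) = 13/2
t_a = (13/2)/(13/2) = 1; t_c = 0
T = 2·1 = 2

t_a=1 t_c=0 v_peak=13/2 T=2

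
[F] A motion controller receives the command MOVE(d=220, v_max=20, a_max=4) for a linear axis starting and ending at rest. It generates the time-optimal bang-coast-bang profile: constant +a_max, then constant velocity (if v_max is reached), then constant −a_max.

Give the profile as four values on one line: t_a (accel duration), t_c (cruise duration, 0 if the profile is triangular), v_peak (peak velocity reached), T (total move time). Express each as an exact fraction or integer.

t_a=5 t_c=6 v_peak=20 T=16

(v_max)²/a_max = 20²/4 = 100
220 ≥ 100 → trapezoidal
t_a = 20/4 = 5; v_peak = 20
d_cruise = 220 − 100 = 120; t_c = 120/20 = 6
T = 2·5 + 6 = 16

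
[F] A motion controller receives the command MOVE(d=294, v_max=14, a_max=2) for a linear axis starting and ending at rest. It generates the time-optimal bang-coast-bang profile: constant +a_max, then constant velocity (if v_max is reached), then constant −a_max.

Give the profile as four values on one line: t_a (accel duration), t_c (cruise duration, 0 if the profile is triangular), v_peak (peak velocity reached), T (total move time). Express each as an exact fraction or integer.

t_a=7 t_c=14 v_peak=14 T=28

vₘ²/aₘ = 14²/2 = 98
294 ≥ 98 so v_max reached
t_a = 14/2 = 7; v_peak = 14
d_cruise = 294 − 98 = 196; t_c = 196/14 = 14
T = 2·7 + 14 = 28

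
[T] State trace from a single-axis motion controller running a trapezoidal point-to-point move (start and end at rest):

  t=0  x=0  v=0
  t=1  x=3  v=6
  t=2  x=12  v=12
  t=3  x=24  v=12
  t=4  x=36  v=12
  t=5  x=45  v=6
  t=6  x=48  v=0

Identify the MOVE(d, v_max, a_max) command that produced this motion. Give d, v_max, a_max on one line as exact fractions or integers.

d=48 v_max=12 a_max=6

final state: t=6, x=48, v=0 → d = 48
a_max = (6−0)/(1−0) = 6
max v = 12 over t∈[2,4] → v_max = 12
check: 12·(2+2) = 48 ✓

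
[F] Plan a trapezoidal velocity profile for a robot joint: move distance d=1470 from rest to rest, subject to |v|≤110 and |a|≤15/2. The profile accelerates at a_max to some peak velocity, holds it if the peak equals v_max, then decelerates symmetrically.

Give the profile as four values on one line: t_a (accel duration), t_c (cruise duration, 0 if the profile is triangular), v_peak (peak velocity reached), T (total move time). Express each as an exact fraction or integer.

t_a=14 t_c=0 v_peak=105 T=28

v_max²/a_max = 110²/(15/2) = 4840/3
1470 < 4840/3 ⇒ no cruise
v_peak = √(1470·15/2) = √11025 = 105
t_a = 105/(15/2) = 14; t_c = 0
T = 2·14 = 28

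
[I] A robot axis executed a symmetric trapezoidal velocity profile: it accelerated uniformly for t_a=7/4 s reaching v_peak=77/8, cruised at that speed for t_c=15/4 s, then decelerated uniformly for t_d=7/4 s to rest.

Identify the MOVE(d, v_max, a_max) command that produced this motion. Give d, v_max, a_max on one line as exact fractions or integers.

a_max = (77/8)/(7/4) = 11/2
d_a = ½·77/8·7/4 = 539/64; d_c = 77/8·15/4 = 1155/32
d = 2·539/64 + 1155/32 = 847/16
t_c = 15/4 > 0 ⇒ limit active, v_max = 77/8

d=847/16 v_max=77/8 a_max=11/2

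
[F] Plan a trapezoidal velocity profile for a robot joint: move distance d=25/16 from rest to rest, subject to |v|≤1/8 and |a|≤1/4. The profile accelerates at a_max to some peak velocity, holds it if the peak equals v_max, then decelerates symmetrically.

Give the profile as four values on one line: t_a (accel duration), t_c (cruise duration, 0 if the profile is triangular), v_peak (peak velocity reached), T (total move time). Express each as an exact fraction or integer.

t_a=1/2 t_c=12 v_peak=1/8 T=13

v_max²/a_max = (1/8)²/(1/4) = 1/16
25/16 ≥ 1/16 → trapezoidal
t_a = (1/8)/(1/4) = 1/2; v_peak = 1/8
d_cruise = 25/16 − 1/16 = 3/2; t_c = (3/2)/(1/8) = 12
T = 2·1/2 + 12 = 13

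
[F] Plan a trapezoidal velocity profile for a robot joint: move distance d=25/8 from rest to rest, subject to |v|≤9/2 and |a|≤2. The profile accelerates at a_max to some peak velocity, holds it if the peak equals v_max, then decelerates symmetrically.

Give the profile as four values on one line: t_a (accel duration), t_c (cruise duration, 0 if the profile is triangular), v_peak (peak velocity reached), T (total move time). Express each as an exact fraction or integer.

t_a=5/4 t_c=0 v_peak=5/2 T=5/2

vₘ²/aₘ = (9/2)²/2 = 81/8
25/8 < 81/8 → triangular
v_peak = √(25/8·2) = √(25/4) = 5/2
t_a = (5/2)/2 = 5/4; t_c = 0
T = 2·5/4 = 5/2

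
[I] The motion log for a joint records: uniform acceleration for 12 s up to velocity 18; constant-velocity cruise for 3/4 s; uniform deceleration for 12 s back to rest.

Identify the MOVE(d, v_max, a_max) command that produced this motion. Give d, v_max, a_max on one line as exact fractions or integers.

d=459/2 v_max=18 a_max=3/2

a_max = 18/12 = 3/2
d_a = ½·18·12 = 108; d_c = 18·3/4 = 27/2
d = 2·108 + 27/2 = 459/2
t_c = 3/4 > 0 so v_max = 18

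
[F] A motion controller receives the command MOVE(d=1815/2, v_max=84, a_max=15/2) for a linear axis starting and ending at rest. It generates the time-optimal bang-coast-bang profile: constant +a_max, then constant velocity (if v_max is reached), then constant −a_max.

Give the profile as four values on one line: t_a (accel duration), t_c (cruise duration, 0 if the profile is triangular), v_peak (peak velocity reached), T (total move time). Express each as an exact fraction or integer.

t_a=11 t_c=0 v_peak=165/2 T=22

v_max²/a_max = 84²/(15/2) = 4704/5
1815/2 < 4704/5 so t_c = 0
v_peak = √(1815/2·15/2) = √(27225/4) = 165/2
t_a = (165/2)/(15/2) = 11; t_c = 0
T = 2·11 = 22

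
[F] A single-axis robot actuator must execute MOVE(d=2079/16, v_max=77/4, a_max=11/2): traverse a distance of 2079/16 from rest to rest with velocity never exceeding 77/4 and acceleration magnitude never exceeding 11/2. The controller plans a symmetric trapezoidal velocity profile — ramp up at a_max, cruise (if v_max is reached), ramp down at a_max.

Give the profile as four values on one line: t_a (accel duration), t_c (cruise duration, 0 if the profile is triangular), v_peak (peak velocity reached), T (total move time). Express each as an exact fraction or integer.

t_a=7/2 t_c=13/4 v_peak=77/4 T=41/4

(v_max)²/a_max = (77/4)²/(11/2) = 539/8
2079/16 ≥ 539/8 ⇒ cruise phase
t_a = (77/4)/(11/2) = 7/2; v_peak = 77/4
d_cruise = 2079/16 − 539/8 = 1001/16; t_c = (1001/16)/(77/4) = 13/4
T = 2·7/2 + 13/4 = 41/4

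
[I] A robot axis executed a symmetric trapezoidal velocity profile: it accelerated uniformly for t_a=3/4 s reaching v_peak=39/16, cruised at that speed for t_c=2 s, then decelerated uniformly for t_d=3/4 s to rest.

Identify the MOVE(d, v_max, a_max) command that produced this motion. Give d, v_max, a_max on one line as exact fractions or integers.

a_max = (39/16)/(3/4) = 13/4
d_a = ½·39/16·3/4 = 117/128; d_c = 39/16·2 = 39/8
d = 2·117/128 + 39/8 = 429/64
t_c = 2 > 0 so v_max = 39/16

d=429/64 v_max=39/16 a_max=13/4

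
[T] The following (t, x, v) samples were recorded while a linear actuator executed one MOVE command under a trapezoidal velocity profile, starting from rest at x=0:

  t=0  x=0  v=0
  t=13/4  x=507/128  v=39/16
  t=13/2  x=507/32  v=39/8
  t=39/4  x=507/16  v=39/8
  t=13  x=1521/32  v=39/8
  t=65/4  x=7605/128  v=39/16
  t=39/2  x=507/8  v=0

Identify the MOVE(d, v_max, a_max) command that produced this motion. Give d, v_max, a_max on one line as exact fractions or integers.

final state: t=39/2, x=507/8, v=0 → d = 507/8
a_max = (39/16−0)/(13/4−0) = 3/4
max v = 39/8 over t∈[13/2,13] → v_max = 39/8
check: 39/8·(13/2+13/2) = 507/8 ✓

d=507/8 v_max=39/8 a_max=3/4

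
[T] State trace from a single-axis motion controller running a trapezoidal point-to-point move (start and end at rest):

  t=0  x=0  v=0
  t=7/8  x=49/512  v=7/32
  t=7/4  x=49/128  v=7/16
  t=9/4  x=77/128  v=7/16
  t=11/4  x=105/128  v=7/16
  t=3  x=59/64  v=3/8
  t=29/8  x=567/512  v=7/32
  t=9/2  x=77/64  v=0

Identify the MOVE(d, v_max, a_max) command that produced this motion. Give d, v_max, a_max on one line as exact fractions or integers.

final state: t=9/2, x=77/64, v=0 → d = 77/64
a_max = (7/32−0)/(7/8−0) = 1/4
max v = 7/16 over t∈[7/4,11/4] → v_max = 7/16
check: 7/16·(7/4+1) = 77/64 ✓

d=77/64 v_max=7/16 a_max=1/4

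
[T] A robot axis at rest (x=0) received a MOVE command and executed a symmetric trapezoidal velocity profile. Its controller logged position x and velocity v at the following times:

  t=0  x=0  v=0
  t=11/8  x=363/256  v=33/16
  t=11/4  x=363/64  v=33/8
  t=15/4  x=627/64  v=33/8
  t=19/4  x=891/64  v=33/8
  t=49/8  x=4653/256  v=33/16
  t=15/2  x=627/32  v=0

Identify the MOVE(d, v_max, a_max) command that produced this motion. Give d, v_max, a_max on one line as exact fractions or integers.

final state: t=15/2, x=627/32, v=0 → d = 627/32
a_max = (33/16−0)/(11/8−0) = 3/2
max v = 33/8 over t∈[11/4,19/4] → v_max = 33/8
check: 33/8·(11/4+2) = 627/32 ✓

d=627/32 v_max=33/8 a_max=3/2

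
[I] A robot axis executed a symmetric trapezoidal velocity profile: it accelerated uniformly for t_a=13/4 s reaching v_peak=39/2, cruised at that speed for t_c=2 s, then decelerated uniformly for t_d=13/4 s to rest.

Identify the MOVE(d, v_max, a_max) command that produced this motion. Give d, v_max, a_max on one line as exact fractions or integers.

a_max = (39/2)/(13/4) = 6
d_a = ½·39/2·13/4 = 507/16; d_c = 39/2·2 = 39
d = 2·507/16 + 39 = 819/8
t_c = 2 > 0 → v_max = v_peak = 39/2

d=819/8 v_max=39/2 a_max=6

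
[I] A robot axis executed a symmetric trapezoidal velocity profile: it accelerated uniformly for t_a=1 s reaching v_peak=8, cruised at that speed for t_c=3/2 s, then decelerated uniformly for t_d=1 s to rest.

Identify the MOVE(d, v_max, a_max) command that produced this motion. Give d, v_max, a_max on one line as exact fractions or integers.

d=20 v_max=8 a_max=8

a_max = 8/1 = 8
d_a = ½·8·1 = 4; d_c = 8·3/2 = 12
d = 2·4 + 12 = 20
t_c = 3/2 > 0 so v_max = 8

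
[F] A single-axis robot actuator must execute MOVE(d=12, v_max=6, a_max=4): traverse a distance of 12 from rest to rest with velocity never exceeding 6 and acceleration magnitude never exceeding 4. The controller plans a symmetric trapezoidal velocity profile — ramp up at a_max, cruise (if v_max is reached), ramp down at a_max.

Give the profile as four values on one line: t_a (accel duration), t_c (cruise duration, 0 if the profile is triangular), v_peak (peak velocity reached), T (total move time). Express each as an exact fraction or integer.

v_max²/a_max = 6²/4 = 9
12 ≥ 9 ⇒ cruise phase
t_a = 6/4 = 3/2; v_peak = 6
d_cruise = 12 − 9 = 3; t_c = 3/6 = 1/2
T = 2·3/2 + 1/2 = 7/2

t_a=3/2 t_c=1/2 v_peak=6 T=7/2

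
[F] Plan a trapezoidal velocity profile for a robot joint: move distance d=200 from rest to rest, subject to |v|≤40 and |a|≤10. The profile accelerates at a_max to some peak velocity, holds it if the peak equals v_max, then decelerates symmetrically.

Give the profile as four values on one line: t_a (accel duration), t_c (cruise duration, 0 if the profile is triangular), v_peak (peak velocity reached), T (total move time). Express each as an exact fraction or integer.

(v_max)²/a_max = 40²/10 = 160
200 ≥ 160 → trapezoidal
t_a = 40/10 = 4; v_peak = 40
d_cruise = 200 − 160 = 40; t_c = 40/40 = 1
T = 2·4 + 1 = 9

t_a=4 t_c=1 v_peak=40 T=9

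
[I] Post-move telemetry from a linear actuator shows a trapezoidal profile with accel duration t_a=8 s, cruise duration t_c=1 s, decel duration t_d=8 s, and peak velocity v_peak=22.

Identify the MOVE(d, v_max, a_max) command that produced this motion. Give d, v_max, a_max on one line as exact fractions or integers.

a_max = 22/8 = 11/4
d_a = ½·22·8 = 88; d_c = 22·1 = 22
d = 2·88 + 22 = 198
t_c = 1 > 0 → v_max = v_peak = 22

d=198 v_max=22 a_max=11/4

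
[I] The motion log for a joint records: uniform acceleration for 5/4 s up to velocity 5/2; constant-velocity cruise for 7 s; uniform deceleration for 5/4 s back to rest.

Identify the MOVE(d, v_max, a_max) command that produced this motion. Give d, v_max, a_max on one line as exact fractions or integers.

a_max = (5/2)/(5/4) = 2
d_a = ½·5/2·5/4 = 25/16; d_c = 5/2·7 = 35/2
d = 2·25/16 + 35/2 = 165/8
t_c = 7 > 0 so v_max = 5/2

d=165/8 v_max=5/2 a_max=2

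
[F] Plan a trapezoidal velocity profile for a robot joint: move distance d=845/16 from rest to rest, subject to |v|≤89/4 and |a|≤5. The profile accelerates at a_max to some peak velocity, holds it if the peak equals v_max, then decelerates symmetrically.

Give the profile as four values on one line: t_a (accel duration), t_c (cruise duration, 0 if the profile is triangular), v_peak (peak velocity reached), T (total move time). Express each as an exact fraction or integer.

vₘ²/aₘ = (89/4)²/5 = 7921/80
845/16 < 7921/80 so t_c = 0
v_peak = √(845/16·5) = √(4225/16) = 65/4
t_a = (65/4)/5 = 13/4; t_c = 0
T = 2·13/4 = 13/2

t_a=13/4 t_c=0 v_peak=65/4 T=13/2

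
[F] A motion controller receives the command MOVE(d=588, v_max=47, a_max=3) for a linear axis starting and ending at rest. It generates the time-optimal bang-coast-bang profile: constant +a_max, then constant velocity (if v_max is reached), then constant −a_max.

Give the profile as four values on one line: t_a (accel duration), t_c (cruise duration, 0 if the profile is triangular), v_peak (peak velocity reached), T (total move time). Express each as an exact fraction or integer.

t_a=14 t_c=0 v_peak=42 T=28

v_max²/a_max = 47²/3 = 2209/3
588 < 2209/3 → triangular
v_peak = √(588·3) = √1764 = 42
t_a = 42/3 = 14; t_c = 0
T = 2·14 = 28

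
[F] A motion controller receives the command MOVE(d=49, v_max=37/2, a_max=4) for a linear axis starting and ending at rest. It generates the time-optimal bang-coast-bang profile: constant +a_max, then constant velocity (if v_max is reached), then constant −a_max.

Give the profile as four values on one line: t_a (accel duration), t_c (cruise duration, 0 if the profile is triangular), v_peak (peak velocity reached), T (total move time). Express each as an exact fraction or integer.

t_a=7/2 t_c=0 v_peak=14 T=7

v_max²/a_max = (37/2)²/4 = 1369/16
49 < 1369/16 ⇒ no cruise
v_peak = √(49·4) = √196 = 14
t_a = 14/4 = 7/2; t_c = 0
T = 2·7/2 = 7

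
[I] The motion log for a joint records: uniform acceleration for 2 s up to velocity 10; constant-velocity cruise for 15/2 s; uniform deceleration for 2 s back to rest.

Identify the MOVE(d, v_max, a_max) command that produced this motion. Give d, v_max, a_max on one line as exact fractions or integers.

d=95 v_max=10 a_max=5

a_max = 10/2 = 5
d_a = ½·10·2 = 10; d_c = 10·15/2 = 75
d = 2·10 + 75 = 95
t_c = 15/2 > 0 ⇒ limit active, v_max = 10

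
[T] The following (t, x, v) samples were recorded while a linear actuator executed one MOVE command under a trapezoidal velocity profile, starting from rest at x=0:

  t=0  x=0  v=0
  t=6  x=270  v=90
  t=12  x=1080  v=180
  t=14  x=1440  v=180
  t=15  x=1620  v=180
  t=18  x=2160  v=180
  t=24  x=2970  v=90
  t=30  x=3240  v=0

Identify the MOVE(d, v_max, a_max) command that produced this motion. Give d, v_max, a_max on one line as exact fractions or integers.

d=3240 v_max=180 a_max=15

final state: t=30, x=3240, v=0 → d = 3240
a_max = (90−0)/(6−0) = 15
max v = 180 over t∈[12,18] → v_max = 180
check: 180·(12+6) = 3240 ✓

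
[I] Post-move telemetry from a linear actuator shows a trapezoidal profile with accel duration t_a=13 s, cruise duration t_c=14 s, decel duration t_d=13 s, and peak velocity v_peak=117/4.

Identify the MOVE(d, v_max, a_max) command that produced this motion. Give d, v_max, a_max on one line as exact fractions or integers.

a_max = (117/4)/13 = 9/4
d_a = ½·117/4·13 = 1521/8; d_c = 117/4·14 = 819/2
d = 2·1521/8 + 819/2 = 3159/4
t_c = 14 > 0 ⇒ limit active, v_max = 117/4

d=3159/4 v_max=117/4 a_max=9/4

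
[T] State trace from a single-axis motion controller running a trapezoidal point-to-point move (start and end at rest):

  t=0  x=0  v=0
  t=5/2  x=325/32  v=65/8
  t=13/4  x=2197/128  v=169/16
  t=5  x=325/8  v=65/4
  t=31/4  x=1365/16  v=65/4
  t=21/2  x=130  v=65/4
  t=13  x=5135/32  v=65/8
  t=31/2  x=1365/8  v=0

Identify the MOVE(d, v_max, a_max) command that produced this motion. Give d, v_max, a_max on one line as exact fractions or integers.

d=1365/8 v_max=65/4 a_max=13/4

final state: t=31/2, x=1365/8, v=0 → d = 1365/8
a_max = (65/8−0)/(5/2−0) = 13/4
max v = 65/4 over t∈[5,21/2] → v_max = 65/4
check: 65/4·(5+11/2) = 1365/8 ✓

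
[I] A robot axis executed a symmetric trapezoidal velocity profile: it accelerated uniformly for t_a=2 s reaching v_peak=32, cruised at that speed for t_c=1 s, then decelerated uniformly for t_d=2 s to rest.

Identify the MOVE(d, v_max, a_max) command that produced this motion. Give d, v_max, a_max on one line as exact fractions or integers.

d=96 v_max=32 a_max=16

a_max = 32/2 = 16
d_a = ½·32·2 = 32; d_c = 32·1 = 32
d = 2·32 + 32 = 96
t_c = 1 > 0 → v_max = v_peak = 32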